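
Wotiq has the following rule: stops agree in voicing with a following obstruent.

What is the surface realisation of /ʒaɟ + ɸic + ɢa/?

[ʒacɸiɟɢa]

/ɟ/ is a voiced palatal stop. The following trigger /ɸ/ is voiceless, so /ɟ/ must become voiceless as well.
Changing only its voicing to voiceless gives [c] — the voiceless palatal stop.
The same rule applies at the second boundary: /c/ → [ɟ] next to /ɢ/.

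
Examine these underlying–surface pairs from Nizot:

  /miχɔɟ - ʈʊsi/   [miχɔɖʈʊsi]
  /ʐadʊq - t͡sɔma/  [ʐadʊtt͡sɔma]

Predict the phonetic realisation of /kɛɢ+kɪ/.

[kɛgkɪ]

The data show regressive place assimilation: /ɟ/ → [ɖ] before /ʈ/; /q/ → [t] before /t͡s/. In each pair only place changes, matching the following consonant, while manner and voice stay constant.
The rule targets /ɢ/ (voiced uvular stop), which sits before the trigger /k/ (velar).
The voiced velar stop is [g], so /ɢ/ → [g].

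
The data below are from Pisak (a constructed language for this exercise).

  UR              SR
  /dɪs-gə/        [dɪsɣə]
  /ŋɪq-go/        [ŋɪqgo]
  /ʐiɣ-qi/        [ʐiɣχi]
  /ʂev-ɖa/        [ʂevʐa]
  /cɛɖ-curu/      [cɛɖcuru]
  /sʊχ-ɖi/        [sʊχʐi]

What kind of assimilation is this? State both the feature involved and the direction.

The segment that alternates is /g/, which surfaces as [ɣ] when adjacent to /s/.
The change stop → fricative matches the manner of the preceding /s/, identifying this as manner assimilation.
Place and voice are unchanged, so the assimilation is partial, not total.
The other alternating forms pattern the same way: /q/ → [χ] after /ɣ/ (stop → fricative, matching a fricative); /ɖ/ → [ʐ] after /v/ (stop → fricative, matching a fricative); /ɖ/ → [ʐ] after /χ/ (stop → fricative, matching a fricative) — only manner changes, and always toward the preceding segment.
Nothing changes in [ŋɪqgo], [cɛɖcuru]: there the adjacent consonants already agree in manner (/g/ and /q/ are both stops; /c/ and /ɖ/ are both stops), so these forms are consistent with the same rule.
Since the segment that changes follows the conditioning segment, the assimilation is progressive.

progressive manner assimilation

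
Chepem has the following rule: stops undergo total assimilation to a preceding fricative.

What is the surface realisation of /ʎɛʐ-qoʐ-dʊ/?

[ʎɛʐʐoʐʐʊ]

/q/ is the segment targeted by the rule; it sits immediately after /ʐ/, so it assimilates completely and surfaces as [ʐ].
The same rule applies at the second boundary: /d/ → [ʐ] next to /ʐ/.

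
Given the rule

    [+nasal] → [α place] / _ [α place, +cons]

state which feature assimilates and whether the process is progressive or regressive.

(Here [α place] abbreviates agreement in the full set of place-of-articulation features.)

The rule copies the place features (abbreviated [place]) from the environment onto the target, so the assimilating feature is place.
Since the environment is written after the underscore, the trigger follows the target; the direction is regressive.

regressive place assimilation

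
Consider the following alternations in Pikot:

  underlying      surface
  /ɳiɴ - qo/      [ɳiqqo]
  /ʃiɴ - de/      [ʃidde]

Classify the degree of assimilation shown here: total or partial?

Underlying /ɴ/ is realised as [q] next to /q/; /q/ itself does not change.
The output [q] is identical to the trigger /q/ — every feature (place, manner, voicing) has been copied — so this is total assimilation.
The remaining alternation confirms this: /ɴ/ → [d] before /d/ — in each case the output is a copy of the following consonant.

total assimilation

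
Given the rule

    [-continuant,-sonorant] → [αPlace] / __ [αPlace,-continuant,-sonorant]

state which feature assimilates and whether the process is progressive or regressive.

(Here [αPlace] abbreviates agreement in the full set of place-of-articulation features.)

regressive place assimilation

The shared variable α links the value of the place features (abbreviated [Place]) on the target to the same value on the neighbouring segment, so place is the feature that assimilates.
Since the environment is written after the underscore, the trigger follows the target; the direction is regressive.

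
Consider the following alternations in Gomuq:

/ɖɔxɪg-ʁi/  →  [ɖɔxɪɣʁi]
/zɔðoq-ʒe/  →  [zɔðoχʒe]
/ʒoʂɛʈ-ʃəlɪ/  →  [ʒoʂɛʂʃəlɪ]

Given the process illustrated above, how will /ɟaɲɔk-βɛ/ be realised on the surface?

The data show regressive manner assimilation: /g/ → [ɣ] before /ʁ/; /q/ → [χ] before /ʒ/; /ʈ/ → [ʂ] before /ʃ/. In each pair only manner changes, matching the following consonant, while place and voice stay constant.
/k/ is a voiceless velar stop. The following trigger /β/ is a fricative, so /k/ must become a fricative as well.
The voiceless velar fricative is [x], so /k/ → [x].

[ɟaɲɔxβɛ]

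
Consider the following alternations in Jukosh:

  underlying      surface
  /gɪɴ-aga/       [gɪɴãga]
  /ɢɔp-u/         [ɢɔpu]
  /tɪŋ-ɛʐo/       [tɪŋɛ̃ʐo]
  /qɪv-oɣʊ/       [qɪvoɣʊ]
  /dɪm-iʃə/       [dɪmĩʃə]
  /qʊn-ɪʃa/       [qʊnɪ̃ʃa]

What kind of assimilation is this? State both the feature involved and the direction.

progressive nasality assimilation (vowel nasalisation)

The vowel /a/ surfaces as nasalised [ã] next to the preceding nasal /ɴ/ — it has acquired the [+nasal] feature of its neighbour.
The other forms show the same pattern: /ɛ/ → [ɛ̃] after /ŋ/; /i/ → [ĩ] after /m/; /ɪ/ → [ɪ̃] after /n/ — each time a vowel is nasalised next to a preceding nasal.
No change occurs in [ɢɔpu], [qɪvoɣʊ] because the vowel at the boundary is adjacent to an oral consonant, not a nasal (/u/ next to /p/; /o/ next to /v/).
Because the conditioning nasal is to the left of the vowel that changes, the process is progressive (perseverative).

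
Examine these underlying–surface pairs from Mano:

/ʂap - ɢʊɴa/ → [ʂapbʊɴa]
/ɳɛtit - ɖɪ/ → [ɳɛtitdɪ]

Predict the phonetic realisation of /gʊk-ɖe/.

[gʊkge]

The data show progressive place assimilation: /ɢ/ → [b] after /p/; /ɖ/ → [d] after /t/. In each pair only place changes, matching the preceding consonant, while manner and voice stay constant.
/ɖ/ is a voiced retroflex stop. The preceding trigger /k/ is velar, so /ɖ/ must become velar as well.
The voiced velar stop is [g], so /ɖ/ → [g].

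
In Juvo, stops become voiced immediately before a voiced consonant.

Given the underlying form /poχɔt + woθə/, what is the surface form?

The rule targets /t/ (voiceless alveolar stop), which sits before the trigger /w/ (voiced).
The voiced alveolar stop is [d], so /t/ → [d].

[poχɔdwoθə]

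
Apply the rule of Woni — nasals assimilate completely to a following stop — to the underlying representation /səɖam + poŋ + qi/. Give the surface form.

/m/ is the segment targeted by the rule; it sits immediately before /p/, so it assimilates completely and surfaces as [p].
The same rule applies at the second boundary: /ŋ/ → [q] next to /q/.

[səɖappoqqi]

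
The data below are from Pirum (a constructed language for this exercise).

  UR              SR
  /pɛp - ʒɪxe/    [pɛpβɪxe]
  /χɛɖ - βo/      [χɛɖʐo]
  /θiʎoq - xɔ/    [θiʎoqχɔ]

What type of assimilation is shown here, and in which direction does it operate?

Underlying /ʒ/ is realised as [β] next to /p/; /p/ itself does not change.
The change postalveolar → bilabial matches the place of the preceding /p/, identifying this as place assimilation.
Manner and voice are unchanged, so the assimilation is partial, not total.
The same holds elsewhere in the data: /β/ → [ʐ] after /ɖ/ (bilabial → retroflex, matching retroflex); /x/ → [χ] after /q/ (velar → uvular, matching uvular) — only place changes, and always toward the preceding segment.
Since the segment that changes follows the conditioning segment, the assimilation is progressive.

progressive place assimilation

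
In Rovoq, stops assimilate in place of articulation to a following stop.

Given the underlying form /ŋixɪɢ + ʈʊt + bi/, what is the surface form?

The rule targets /ɢ/ (voiced uvular stop), which sits before the trigger /ʈ/ (retroflex).
The voiced retroflex stop is [ɖ], so /ɢ/ → [ɖ].
At the second juncture, /t/ likewise becomes [p] adjacent to /b/.

[ŋixɪɖʈʊpbi]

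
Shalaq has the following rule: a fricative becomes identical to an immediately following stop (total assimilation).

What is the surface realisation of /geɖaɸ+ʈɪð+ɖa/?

/ɸ/ is the segment targeted by the rule; it sits immediately before /ʈ/, so it assimilates completely and surfaces as [ʈ].
The same rule applies at the second boundary: /ð/ → [ɖ] next to /ɖ/.

[geɖaʈʈɪɖɖa]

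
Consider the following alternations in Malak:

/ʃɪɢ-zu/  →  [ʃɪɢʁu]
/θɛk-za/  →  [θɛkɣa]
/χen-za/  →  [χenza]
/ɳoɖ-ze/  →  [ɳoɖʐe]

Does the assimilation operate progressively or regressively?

The segment that alternates is /z/, which surfaces as [ʁ] when adjacent to /ɢ/.
/z/ is alveolar while /ɢ/ is uvular; the output [ʁ] is uvular, matching the trigger — so the feature that spreads is place.
The same holds elsewhere in the data: /z/ → [ɣ] after /k/ (alveolar → velar, matching velar); /z/ → [ʐ] after /ɖ/ (alveolar → retroflex, matching retroflex) — only place changes, and always toward the preceding segment.
No alternation appears in [χenza]: there the adjacent consonants already agree in place (/z/ and /n/ are both alveolar), so this form is consistent with the same rule.
The trigger is the preceding segment, so the direction is progressive (perseverative).

progressive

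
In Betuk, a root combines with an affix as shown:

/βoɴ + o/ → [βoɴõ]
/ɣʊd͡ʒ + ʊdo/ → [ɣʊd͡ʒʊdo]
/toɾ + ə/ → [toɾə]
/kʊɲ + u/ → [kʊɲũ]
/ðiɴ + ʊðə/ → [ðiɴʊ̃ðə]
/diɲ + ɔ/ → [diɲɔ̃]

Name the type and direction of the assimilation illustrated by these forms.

progressive nasality assimilation (vowel nasalisation)

The vowel /o/ surfaces as nasalised [õ] next to the preceding nasal /ɴ/ — it has acquired the [+nasal] feature of its neighbour.
Likewise in the remaining data: /u/ → [ũ] after /ɲ/; /ʊ/ → [ʊ̃] after /ɴ/; /ɔ/ → [ɔ̃] after /ɲ/ — each time a vowel is nasalised next to a preceding nasal.
No change occurs in [ɣʊd͡ʒʊdo], [toɾə] because the vowel at the boundary is adjacent to an oral consonant, not a nasal (/ʊ/ next to /d͡ʒ/; /ə/ next to /ɾ/).
Because the conditioning nasal is to the left of the vowel that changes, the process is progressive (perseverative).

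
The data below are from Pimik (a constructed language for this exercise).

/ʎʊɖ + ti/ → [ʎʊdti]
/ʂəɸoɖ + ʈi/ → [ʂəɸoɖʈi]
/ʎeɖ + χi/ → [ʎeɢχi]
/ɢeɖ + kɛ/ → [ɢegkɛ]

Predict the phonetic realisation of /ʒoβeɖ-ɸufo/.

[ʒoβebɸufo]

The data show regressive place assimilation: /ɖ/ → [d] before /t/; /ɖ/ → [ɢ] before /χ/; /ɖ/ → [g] before /k/. In each pair only place changes, matching the following consonant, while manner and voice stay constant.
Nothing changes in [ʂəɸoɖʈi]: there the adjacent consonants already agree in place (/ɖ/ and /ʈ/ are both retroflex), so this form is consistent with the same rule.
The rule targets /ɖ/ (voiced retroflex stop), which sits before the trigger /ɸ/ (bilabial).
The voiced bilabial stop is [b], so /ɖ/ → [b].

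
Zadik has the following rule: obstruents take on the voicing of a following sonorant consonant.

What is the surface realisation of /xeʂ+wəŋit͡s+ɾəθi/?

[xeʐwəŋid͡zɾəθi]

/ʂ/ is a voiceless retroflex fricative. The following trigger /w/ is voiced, so /ʂ/ must become voiced as well.
Changing only its voicing to voiced gives [ʐ] — the voiced retroflex fricative.
The same rule applies at the second boundary: /t͡s/ → [d͡z] next to /ɾ/.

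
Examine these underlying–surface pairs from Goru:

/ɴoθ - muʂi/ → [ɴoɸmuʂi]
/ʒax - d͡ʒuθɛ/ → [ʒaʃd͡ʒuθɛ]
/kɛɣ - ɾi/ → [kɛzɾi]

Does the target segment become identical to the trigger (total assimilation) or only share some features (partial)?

The segment that alternates is /θ/, which surfaces as [ɸ] when adjacent to /m/.
The change dental → bilabial matches the place of the following /m/, identifying this as place assimilation.
Manner and voice are unchanged, so the assimilation is partial, not total.
Checking the remaining alternations: /x/ → [ʃ] before /d͡ʒ/ (velar → postalveolar, matching postalveolar); /ɣ/ → [z] before /ɾ/ (velar → alveolar, matching alveolar) — only place changes, and always toward the following segment.

partial assimilation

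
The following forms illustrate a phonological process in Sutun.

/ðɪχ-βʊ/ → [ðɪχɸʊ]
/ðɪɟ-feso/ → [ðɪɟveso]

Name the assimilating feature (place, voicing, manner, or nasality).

voicing

Comparing underlying and surface forms, /β/ → [ɸ] is the alternation; the neighbouring /χ/ is constant.
The change voiced → voiceless matches the voicing of the preceding /χ/, identifying this as voicing assimilation.
The other alternating form patterns the same way: /f/ → [v] after /ɟ/ (voiceless → voiced, matching voiced) — only voicing changes, and always toward the preceding segment.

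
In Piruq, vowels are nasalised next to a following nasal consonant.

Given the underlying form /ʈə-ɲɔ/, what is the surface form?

[ʈə̃ɲɔ]

The vowel /ə/ is adjacent to the following nasal /ɲ/, so it acquires [+nasal] and surfaces as [ə̃].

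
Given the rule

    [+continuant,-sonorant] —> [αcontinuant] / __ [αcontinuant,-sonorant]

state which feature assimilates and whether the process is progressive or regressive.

regressive manner assimilation

The shared variable α links the value of [continuant] on the target to that of the neighbouring obstruent. [continuant] distinguishes stops from fricatives — a manner-of-articulation feature — so this is manner assimilation.
Since the environment is written after the underscore, the trigger follows the target; the direction is regressive.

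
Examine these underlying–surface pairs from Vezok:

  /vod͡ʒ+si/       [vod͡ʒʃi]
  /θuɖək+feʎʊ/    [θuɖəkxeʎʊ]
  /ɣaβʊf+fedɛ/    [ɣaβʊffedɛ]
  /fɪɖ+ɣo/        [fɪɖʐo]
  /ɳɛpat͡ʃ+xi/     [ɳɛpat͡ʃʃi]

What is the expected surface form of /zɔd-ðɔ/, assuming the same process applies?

The data show progressive place assimilation: /s/ → [ʃ] after /d͡ʒ/; /f/ → [x] after /k/; /ɣ/ → [ʐ] after /ɖ/; /x/ → [ʃ] after /t͡ʃ/. In each pair only place changes, matching the preceding consonant, while manner and voice stay constant.
No alternation appears in [ɣaβʊffedɛ]: there the adjacent consonants already agree in place (/f/ and /f/ are both labiodental), so this form is consistent with the same rule.
The rule targets /ð/ (voiced dental fricative), which sits after the trigger /d/ (alveolar).
The voiced alveolar fricative is [z], so /ð/ → [z].

[zɔdzɔ]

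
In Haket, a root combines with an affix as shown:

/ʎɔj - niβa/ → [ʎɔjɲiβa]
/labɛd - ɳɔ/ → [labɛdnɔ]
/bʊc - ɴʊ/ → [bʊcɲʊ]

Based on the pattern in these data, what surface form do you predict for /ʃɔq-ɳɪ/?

[ʃɔqɴɪ]

The data show progressive place assimilation: /n/ → [ɲ] after /j/; /ɳ/ → [n] after /d/; /ɴ/ → [ɲ] after /c/. In each pair only place changes, matching the preceding consonant, while manner and voice stay constant.
The rule targets /ɳ/ (voiced retroflex nasal), which sits after the trigger /q/ (uvular).
Changing only its place to uvular gives [ɴ] — the voiced uvular nasal.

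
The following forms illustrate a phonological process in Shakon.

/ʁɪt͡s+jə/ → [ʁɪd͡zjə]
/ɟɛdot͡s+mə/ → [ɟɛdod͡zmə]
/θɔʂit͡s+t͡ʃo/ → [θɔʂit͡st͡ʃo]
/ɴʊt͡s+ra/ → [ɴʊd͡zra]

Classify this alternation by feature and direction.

Comparing underlying and surface forms, /t͡s/ → [d͡z] is the alternation; the neighbouring /j/ is constant.
The change voiceless → voiced matches the voicing of the following /j/, identifying this as voicing assimilation.
Place and manner are unchanged, so the assimilation is partial, not total.
The other alternating forms pattern the same way: /t͡s/ → [d͡z] before /m/ (voiceless → voiced, matching voiced); /t͡s/ → [d͡z] before /r/ (voiceless → voiced, matching voiced) — only voicing changes, and always toward the following segment.
No alternation appears in [θɔʂit͡st͡ʃo]: there the adjacent consonants already agree in voicing (/t͡s/ and /t͡ʃ/ are both voiceless), so this form is consistent with the same rule.
Since the segment that changes precedes the conditioning segment, the assimilation is regressive.

regressive voicing assimilation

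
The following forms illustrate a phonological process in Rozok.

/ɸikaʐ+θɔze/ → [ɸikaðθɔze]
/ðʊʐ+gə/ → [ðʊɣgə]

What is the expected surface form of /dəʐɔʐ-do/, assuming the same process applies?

[dəʐɔzdo]

The data show regressive place assimilation: /ʐ/ → [ð] before /θ/; /ʐ/ → [ɣ] before /g/. In each pair only place changes, matching the following consonant, while manner and voice stay constant.
/ʐ/ is a voiced retroflex fricative. The following trigger /d/ is alveolar, so /ʐ/ must become alveolar as well.
Changing only its place to alveolar gives [z] — the voiced alveolar fricative.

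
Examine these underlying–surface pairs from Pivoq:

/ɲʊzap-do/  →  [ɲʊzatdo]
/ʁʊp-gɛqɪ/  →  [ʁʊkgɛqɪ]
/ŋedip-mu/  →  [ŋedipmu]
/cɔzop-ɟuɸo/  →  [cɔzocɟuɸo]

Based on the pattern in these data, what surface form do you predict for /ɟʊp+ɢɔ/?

The data show regressive place assimilation: /p/ → [t] before /d/; /p/ → [k] before /g/; /p/ → [c] before /ɟ/. In each pair only place changes, matching the following consonant, while manner and voice stay constant.
No alternation appears in [ŋedipmu]: there the adjacent consonants already agree in place (/p/ and /m/ are both bilabial), so this form is consistent with the same rule.
/p/ is a voiceless bilabial stop. The following trigger /ɢ/ is uvular, so /p/ must become uvular as well.
Changing only its place to uvular gives [q] — the voiceless uvular stop.

[ɟʊqɢɔ]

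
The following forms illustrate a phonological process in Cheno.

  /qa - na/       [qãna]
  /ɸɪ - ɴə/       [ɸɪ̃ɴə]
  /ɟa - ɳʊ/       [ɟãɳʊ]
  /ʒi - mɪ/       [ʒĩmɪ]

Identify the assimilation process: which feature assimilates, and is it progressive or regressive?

The vowel /a/ surfaces as nasalised [ã] next to the following nasal /n/ — it has acquired the [+nasal] feature of its neighbour.
The other forms show the same pattern: /ɪ/ → [ɪ̃] before /ɴ/; /a/ → [ã] before /ɳ/; /i/ → [ĩ] before /m/ — each time a vowel is nasalised next to a following nasal.
Because the conditioning nasal is to the right of the vowel that changes, the process is regressive (anticipatory).

regressive nasality assimilation (vowel nasalisation)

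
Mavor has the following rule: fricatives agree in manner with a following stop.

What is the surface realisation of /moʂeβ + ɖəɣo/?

/β/ is a voiced bilabial fricative. The following trigger /ɖ/ is a stop, so /β/ must become a stop as well.
Changing only its manner to stop gives [b] — the voiced bilabial stop.

[moʂebɖəɣo]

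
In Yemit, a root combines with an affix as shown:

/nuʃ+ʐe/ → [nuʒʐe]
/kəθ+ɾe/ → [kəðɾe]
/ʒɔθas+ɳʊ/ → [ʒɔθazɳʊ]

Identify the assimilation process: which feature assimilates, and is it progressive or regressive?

regressive voicing assimilation

Underlying /ʃ/ is realised as [ʒ] next to /ʐ/; /ʐ/ itself does not change.
/ʃ/ is voiceless while /ʐ/ is voiced; the output [ʒ] is voiced, matching the trigger — so the feature that spreads is voicing.
Place and manner are unchanged, so the assimilation is partial, not total.
The other alternating forms pattern the same way: /θ/ → [ð] before /ɾ/ (voiceless → voiced, matching voiced); /s/ → [z] before /ɳ/ (voiceless → voiced, matching voiced) — only voicing changes, and always toward the following segment.
Since the segment that changes precedes the conditioning segment, the assimilation is regressive.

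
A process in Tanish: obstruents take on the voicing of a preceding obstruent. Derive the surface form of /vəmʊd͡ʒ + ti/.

/t/ is a voiceless alveolar stop. The preceding trigger /d͡ʒ/ is voiced, so /t/ must become voiced as well.
A voiced alveolar stop is [d], so the surface segment is [d].

[vəmʊd͡ʒdi]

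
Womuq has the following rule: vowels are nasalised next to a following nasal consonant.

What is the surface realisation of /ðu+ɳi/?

[ðũɳi]

The vowel /u/ is adjacent to the following nasal /ɳ/, so it acquires [+nasal] and surfaces as [ũ].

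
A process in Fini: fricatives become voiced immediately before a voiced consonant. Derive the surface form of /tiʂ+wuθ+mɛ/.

[tiʐwuðmɛ]

/ʂ/ is a voiceless retroflex fricative. The following trigger /w/ is voiced, so /ʂ/ must become voiced as well.
Changing only its voicing to voiced gives [ʐ] — the voiced retroflex fricative.
At the second juncture, /θ/ likewise becomes [ð] adjacent to /m/.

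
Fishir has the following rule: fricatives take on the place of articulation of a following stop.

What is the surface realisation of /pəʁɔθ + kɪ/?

The rule targets /θ/ (voiceless dental fricative), which sits before the trigger /k/ (velar).
The voiceless velar fricative is [x], so /θ/ → [x].

[pəʁɔxkɪ]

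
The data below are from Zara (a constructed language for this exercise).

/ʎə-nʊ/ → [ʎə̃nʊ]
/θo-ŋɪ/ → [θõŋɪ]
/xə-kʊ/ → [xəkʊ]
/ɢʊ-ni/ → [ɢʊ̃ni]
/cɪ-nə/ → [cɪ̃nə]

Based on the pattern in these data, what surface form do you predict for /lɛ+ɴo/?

The data show regressive nasality assimilation (vowel nasalisation): /ə/ → [ə̃] before /n/; /o/ → [õ] before /ŋ/; /ʊ/ → [ʊ̃] before /n/; /ɪ/ → [ɪ̃] before /n/ — a vowel is nasalised by an immediately following nasal consonant.
No change occurs in [xəkʊ] because the vowel at the boundary is adjacent to an oral consonant, not a nasal (/ə/ next to /k/).
/ɛ/ sits next to the nasal /ɴ/ and is therefore nasalised to [ɛ̃].

[lɛ̃ɴo]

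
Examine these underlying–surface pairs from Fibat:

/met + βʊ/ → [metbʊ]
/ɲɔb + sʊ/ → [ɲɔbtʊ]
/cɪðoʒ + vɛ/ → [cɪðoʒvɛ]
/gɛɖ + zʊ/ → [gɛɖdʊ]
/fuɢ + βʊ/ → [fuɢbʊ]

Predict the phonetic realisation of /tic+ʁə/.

[ticɢə]

The data show progressive manner assimilation: /β/ → [b] after /t/; /s/ → [t] after /b/; /z/ → [d] after /ɖ/; /β/ → [b] after /ɢ/. In each pair only manner changes, matching the preceding consonant, while place and voice stay constant.
Nothing changes in [cɪðoʒvɛ]: there the adjacent consonants already agree in manner (/v/ and /ʒ/ are both fricatives), so this form is consistent with the same rule.
/ʁ/ is a voiced uvular fricative. The preceding trigger /c/ is a stop, so /ʁ/ must become a stop as well.
Changing only its manner to stop gives [ɢ] — the voiced uvular stop.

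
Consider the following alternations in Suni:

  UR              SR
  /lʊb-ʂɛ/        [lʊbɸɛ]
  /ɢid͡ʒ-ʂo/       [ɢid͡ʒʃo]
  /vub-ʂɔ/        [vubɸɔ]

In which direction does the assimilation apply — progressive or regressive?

Comparing underlying and surface forms, /ʂ/ → [ɸ] is the alternation; the neighbouring /b/ is constant.
/ʂ/ is retroflex while /b/ is bilabial; the output [ɸ] is bilabial, matching the trigger — so the feature that spreads is place.
The other alternating form patterns the same way: /ʂ/ → [ʃ] after /d͡ʒ/ (retroflex → postalveolar, matching postalveolar) — only place changes, and always toward the preceding segment.
Since the segment that changes follows the conditioning segment, the assimilation is progressive.

progressive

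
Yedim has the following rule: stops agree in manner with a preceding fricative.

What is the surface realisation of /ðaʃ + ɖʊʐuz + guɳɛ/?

[ðaʃʐʊʐuzɣuɳɛ]

/ɖ/ is a voiced retroflex stop. The preceding trigger /ʃ/ is a fricative, so /ɖ/ must become a fricative as well.
A voiced retroflex fricative is [ʐ], so the surface segment is [ʐ].
The same rule applies at the second boundary: /g/ → [ɣ] next to /z/.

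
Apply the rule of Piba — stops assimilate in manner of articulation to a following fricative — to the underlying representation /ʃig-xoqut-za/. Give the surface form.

/g/ is a voiced velar stop. The following trigger /x/ is a fricative, so /g/ must become a fricative as well.
The voiced velar fricative is [ɣ], so /g/ → [ɣ].
The same rule applies at the second boundary: /t/ → [s] next to /z/.

[ʃiɣxoqusza]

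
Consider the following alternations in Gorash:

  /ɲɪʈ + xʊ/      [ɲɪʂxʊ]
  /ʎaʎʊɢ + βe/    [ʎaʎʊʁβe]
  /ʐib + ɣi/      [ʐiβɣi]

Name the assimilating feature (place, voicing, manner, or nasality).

manner

Underlying /ʈ/ is realised as [ʂ] next to /x/; /x/ itself does not change.
The change stop → fricative matches the manner of the following /x/, identifying this as manner assimilation.
Checking the remaining alternations: /ɢ/ → [ʁ] before /β/ (stop → fricative, matching a fricative); /b/ → [β] before /ɣ/ (stop → fricative, matching a fricative) — only manner changes, and always toward the following segment.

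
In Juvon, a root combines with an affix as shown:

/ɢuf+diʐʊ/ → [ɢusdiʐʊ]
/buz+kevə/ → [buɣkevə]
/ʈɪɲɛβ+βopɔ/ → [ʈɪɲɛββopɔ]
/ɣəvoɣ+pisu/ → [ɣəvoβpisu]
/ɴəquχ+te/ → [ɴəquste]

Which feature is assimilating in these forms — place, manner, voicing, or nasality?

The segment that alternates is /f/, which surfaces as [s] when adjacent to /d/.
The change labiodental → alveolar matches the place of the following /d/, identifying this as place assimilation.
Checking the remaining alternations: /z/ → [ɣ] before /k/ (alveolar → velar, matching velar); /ɣ/ → [β] before /p/ (velar → bilabial, matching bilabial); /χ/ → [s] before /t/ (uvular → alveolar, matching alveolar) — only place changes, and always toward the following segment.
Nothing changes in [ʈɪɲɛββopɔ]: there the adjacent consonants already agree in place (/β/ and /β/ are both bilabial), so this form is consistent with the same rule.

place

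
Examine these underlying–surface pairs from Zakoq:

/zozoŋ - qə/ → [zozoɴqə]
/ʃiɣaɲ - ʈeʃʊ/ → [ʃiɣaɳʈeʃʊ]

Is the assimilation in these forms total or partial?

partial assimilation

Underlying /ŋ/ is realised as [ɴ] next to /q/; /q/ itself does not change.
/ŋ/ is velar while /q/ is uvular; the output [ɴ] is uvular, matching the trigger — so the feature that spreads is place.
Manner and voice are unchanged, so the assimilation is partial, not total.
Checking the remaining alternation: /ɲ/ → [ɳ] before /ʈ/ (palatal → retroflex, matching retroflex) — only place changes, and always toward the following segment.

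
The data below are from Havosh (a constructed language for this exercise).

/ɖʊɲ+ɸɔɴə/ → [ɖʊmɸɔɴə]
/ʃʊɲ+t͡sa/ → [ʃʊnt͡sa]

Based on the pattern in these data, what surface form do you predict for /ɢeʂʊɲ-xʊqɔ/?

[ɢeʂʊŋxʊqɔ]

The data show regressive place assimilation: /ɲ/ → [m] before /ɸ/; /ɲ/ → [n] before /t͡s/. In each pair only place changes, matching the following consonant, while manner and voice stay constant.
/ɲ/ is a voiced palatal nasal. The following trigger /x/ is velar, so /ɲ/ must become velar as well.
The voiced velar nasal is [ŋ], so /ɲ/ → [ŋ].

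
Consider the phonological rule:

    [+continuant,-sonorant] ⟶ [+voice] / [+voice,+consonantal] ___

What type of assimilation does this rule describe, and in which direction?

progressive voicing assimilation

The target ([+continuant,-sonorant], fricatives) acquires [+voice] next to a voiced consonant ([+voice,+consonantal]) — it takes on the voicing of its neighbour, so the feature that spreads is voicing.
Since the environment is written before the underscore, the trigger precedes the target; the direction is progressive.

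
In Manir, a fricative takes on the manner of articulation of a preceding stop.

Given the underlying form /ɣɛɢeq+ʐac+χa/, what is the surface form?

/ʐ/ is a voiced retroflex fricative. The preceding trigger /q/ is a stop, so /ʐ/ must become a stop as well.
A voiced retroflex stop is [ɖ], so the surface segment is [ɖ].
At the second juncture, /χ/ likewise becomes [q] adjacent to /c/.

[ɣɛɢeqɖacqa]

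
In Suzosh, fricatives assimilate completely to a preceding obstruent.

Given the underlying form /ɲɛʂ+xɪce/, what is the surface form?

/x/ is the segment targeted by the rule; it sits immediately after /ʂ/, so it assimilates completely and surfaces as [ʂ].

[ɲɛʂʂɪce]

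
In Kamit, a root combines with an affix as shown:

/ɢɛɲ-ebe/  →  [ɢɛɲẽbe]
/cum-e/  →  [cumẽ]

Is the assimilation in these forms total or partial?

partial assimilation

The vowel /e/ surfaces as nasalised [ẽ] next to the preceding nasal /ɲ/ — it has acquired the [+nasal] feature of its neighbour.
Likewise in the remaining data: /e/ → [ẽ] after /m/ — each time a vowel is nasalised next to a preceding nasal.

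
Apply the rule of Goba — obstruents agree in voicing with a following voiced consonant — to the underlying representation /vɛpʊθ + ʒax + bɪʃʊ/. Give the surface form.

[vɛpʊðʒaɣbɪʃʊ]

The rule targets /θ/ (voiceless dental fricative), which sits before the trigger /ʒ/ (voiced).
A voiced dental fricative is [ð], so the surface segment is [ð].
The same rule applies at the second boundary: /x/ → [ɣ] next to /b/.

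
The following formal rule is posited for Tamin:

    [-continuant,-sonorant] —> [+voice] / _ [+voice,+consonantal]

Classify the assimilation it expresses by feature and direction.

The target ([-continuant,-sonorant], stops) acquires [+voice] next to a voiced consonant ([+voice,+consonantal]) — it takes on the voicing of its neighbour, so the feature that spreads is voicing.
The conditioning segment sits to the right of the focus bar, meaning the trigger follows the segment that changes — regressive assimilation.

regressive voicing assimilation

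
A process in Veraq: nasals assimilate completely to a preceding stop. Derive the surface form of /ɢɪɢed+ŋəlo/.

/ŋ/ is the segment targeted by the rule; it sits immediately after /d/, so it assimilates completely and surfaces as [d].

[ɢɪɢeddəlo]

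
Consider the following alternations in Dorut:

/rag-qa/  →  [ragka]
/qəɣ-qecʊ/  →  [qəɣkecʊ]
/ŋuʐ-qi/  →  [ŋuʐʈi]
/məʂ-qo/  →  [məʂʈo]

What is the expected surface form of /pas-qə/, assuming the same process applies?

[pastə]

The data show progressive place assimilation: /q/ → [k] after /g/; /q/ → [k] after /ɣ/; /q/ → [ʈ] after /ʐ/; /q/ → [ʈ] after /ʂ/. In each pair only place changes, matching the preceding consonant, while manner and voice stay constant.
/q/ is a voiceless uvular stop. The preceding trigger /s/ is alveolar, so /q/ must become alveolar as well.
Changing only its place to alveolar gives [t] — the voiceless alveolar stop.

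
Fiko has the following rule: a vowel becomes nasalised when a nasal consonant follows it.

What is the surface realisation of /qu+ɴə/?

/u/ sits next to the nasal /ɴ/ and is therefore nasalised to [ũ].

[qũɴə]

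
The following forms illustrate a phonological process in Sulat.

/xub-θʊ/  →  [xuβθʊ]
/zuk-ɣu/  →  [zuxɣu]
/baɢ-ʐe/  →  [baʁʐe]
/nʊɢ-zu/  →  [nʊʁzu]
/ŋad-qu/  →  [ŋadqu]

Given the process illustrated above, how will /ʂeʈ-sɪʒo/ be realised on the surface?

The data show regressive manner assimilation: /b/ → [β] before /θ/; /k/ → [x] before /ɣ/; /ɢ/ → [ʁ] before /ʐ/; /ɢ/ → [ʁ] before /z/. In each pair only manner changes, matching the following consonant, while place and voice stay constant.
No alternation appears in [ŋadqu]: there the adjacent consonants already agree in manner (/d/ and /q/ are both stops), so this form is consistent with the same rule.
The rule targets /ʈ/ (voiceless retroflex stop), which sits before the trigger /s/ (fricative).
Changing only its manner to fricative gives [ʂ] — the voiceless retroflex fricative.

[ʂeʂsɪʒo]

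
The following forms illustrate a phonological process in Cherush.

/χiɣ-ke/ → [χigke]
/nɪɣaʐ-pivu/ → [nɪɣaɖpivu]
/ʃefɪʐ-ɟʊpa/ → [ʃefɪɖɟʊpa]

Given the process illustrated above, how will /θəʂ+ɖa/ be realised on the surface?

[θəʈɖa]

The data show regressive manner assimilation: /ɣ/ → [g] before /k/; /ʐ/ → [ɖ] before /p/; /ʐ/ → [ɖ] before /ɟ/. In each pair only manner changes, matching the following consonant, while place and voice stay constant.
The rule targets /ʂ/ (voiceless retroflex fricative), which sits before the trigger /ɖ/ (stop).
Changing only its manner to stop gives [ʈ] — the voiceless retroflex stop.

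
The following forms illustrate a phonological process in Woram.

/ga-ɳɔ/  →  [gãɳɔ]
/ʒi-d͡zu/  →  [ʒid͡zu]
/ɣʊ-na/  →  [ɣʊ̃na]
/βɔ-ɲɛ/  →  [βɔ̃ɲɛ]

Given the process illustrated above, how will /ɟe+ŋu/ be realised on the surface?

[ɟẽŋu]

The data show regressive nasality assimilation (vowel nasalisation): /a/ → [ã] before /ɳ/; /ʊ/ → [ʊ̃] before /n/; /ɔ/ → [ɔ̃] before /ɲ/ — a vowel is nasalised by an immediately following nasal consonant.
No change occurs in [ʒid͡zu] because the vowel at the boundary is adjacent to an oral consonant, not a nasal (/i/ next to /d͡z/).
/e/ sits next to the nasal /ŋ/ and is therefore nasalised to [ẽ].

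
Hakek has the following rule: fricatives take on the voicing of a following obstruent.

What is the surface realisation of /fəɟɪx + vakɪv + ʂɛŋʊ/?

[fəɟɪɣvakɪfʂɛŋʊ]

/x/ is a voiceless velar fricative. The following trigger /v/ is voiced, so /x/ must become voiced as well.
Changing only its voicing to voiced gives [ɣ] — the voiced velar fricative.
The same rule applies at the second boundary: /v/ → [f] next to /ʂ/.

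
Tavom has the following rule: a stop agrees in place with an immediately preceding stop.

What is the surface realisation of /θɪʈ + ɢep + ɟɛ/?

[θɪʈɖepbɛ]

/ɢ/ is a voiced uvular stop. The preceding trigger /ʈ/ is retroflex, so /ɢ/ must become retroflex as well.
The voiced retroflex stop is [ɖ], so /ɢ/ → [ɖ].
The same rule applies at the second boundary: /ɟ/ → [b] next to /p/.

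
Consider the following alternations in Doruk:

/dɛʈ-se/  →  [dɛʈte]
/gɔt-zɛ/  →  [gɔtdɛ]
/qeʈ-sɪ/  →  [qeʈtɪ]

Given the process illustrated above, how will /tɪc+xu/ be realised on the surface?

[tɪcku]

The data show progressive manner assimilation: /s/ → [t] after /ʈ/; /z/ → [d] after /t/. In each pair only manner changes, matching the preceding consonant, while place and voice stay constant.
The rule targets /x/ (voiceless velar fricative), which sits after the trigger /c/ (stop).
The voiceless velar stop is [k], so /x/ → [k].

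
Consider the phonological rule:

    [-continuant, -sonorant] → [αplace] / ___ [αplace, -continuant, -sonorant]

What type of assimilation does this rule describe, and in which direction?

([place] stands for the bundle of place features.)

regressive place assimilation

The rule copies the place features (abbreviated [place]) from the environment onto the target, so the assimilating feature is place.
The conditioning segment sits to the right of the focus bar, meaning the trigger follows the segment that changes — regressive assimilation.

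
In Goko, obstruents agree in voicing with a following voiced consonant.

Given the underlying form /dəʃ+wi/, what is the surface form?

/ʃ/ is a voiceless postalveolar fricative. The following trigger /w/ is voiced, so /ʃ/ must become voiced as well.
Changing only its voicing to voiced gives [ʒ] — the voiced postalveolar fricative.

[dəʒwi]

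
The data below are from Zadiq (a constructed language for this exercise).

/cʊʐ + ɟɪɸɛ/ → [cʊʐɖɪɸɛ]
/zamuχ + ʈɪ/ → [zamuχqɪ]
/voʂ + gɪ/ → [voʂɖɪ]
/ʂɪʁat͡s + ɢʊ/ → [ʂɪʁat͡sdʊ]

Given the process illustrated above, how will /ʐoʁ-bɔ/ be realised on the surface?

[ʐoʁɢɔ]

The data show progressive place assimilation: /ɟ/ → [ɖ] after /ʐ/; /ʈ/ → [q] after /χ/; /g/ → [ɖ] after /ʂ/; /ɢ/ → [d] after /t͡s/. In each pair only place changes, matching the preceding consonant, while manner and voice stay constant.
/b/ is a voiced bilabial stop. The preceding trigger /ʁ/ is uvular, so /b/ must become uvular as well.
A voiced uvular stop is [ɢ], so the surface segment is [ɢ].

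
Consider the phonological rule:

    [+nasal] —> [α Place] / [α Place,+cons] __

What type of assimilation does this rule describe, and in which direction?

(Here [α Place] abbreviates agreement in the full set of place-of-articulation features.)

The rule copies the place features (abbreviated [Place]) from the environment onto the target, so the assimilating feature is place.
The conditioning segment sits to the left of the focus bar, meaning the trigger precedes the segment that changes — progressive assimilation.

progressive place assimilation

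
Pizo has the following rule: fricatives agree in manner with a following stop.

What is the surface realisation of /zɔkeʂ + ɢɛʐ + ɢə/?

/ʂ/ is a voiceless retroflex fricative. The following trigger /ɢ/ is a stop, so /ʂ/ must become a stop as well.
The voiceless retroflex stop is [ʈ], so /ʂ/ → [ʈ].
The same rule applies at the second boundary: /ʐ/ → [ɖ] next to /ɢ/.

[zɔkeʈɢɛɖɢə]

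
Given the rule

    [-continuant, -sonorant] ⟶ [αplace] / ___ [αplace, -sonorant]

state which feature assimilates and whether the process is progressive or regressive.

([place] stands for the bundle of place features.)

The rule copies the place features (abbreviated [place]) from the environment onto the target, so the assimilating feature is place.
The conditioning segment sits to the right of the focus bar, meaning the trigger follows the segment that changes — regressive assimilation.

regressive place assimilation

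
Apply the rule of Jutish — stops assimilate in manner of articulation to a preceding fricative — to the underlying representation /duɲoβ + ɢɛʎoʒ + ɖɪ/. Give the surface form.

The rule targets /ɢ/ (voiced uvular stop), which sits after the trigger /β/ (fricative).
A voiced uvular fricative is [ʁ], so the surface segment is [ʁ].
The same rule applies at the second boundary: /ɖ/ → [ʐ] next to /ʒ/.

[duɲoβʁɛʎoʒʐɪ]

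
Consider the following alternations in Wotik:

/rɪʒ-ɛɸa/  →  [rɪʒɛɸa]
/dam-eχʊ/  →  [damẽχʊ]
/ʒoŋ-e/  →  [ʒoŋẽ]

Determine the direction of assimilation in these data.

progressive

The vowel /e/ surfaces as nasalised [ẽ] next to the preceding nasal /m/ — it has acquired the [+nasal] feature of its neighbour.
Likewise in the remaining data: /e/ → [ẽ] after /ŋ/ — each time a vowel is nasalised next to a preceding nasal.
No change occurs in [rɪʒɛɸa] because the vowel at the boundary is adjacent to an oral consonant, not a nasal (/ɛ/ next to /ʒ/).
Because the conditioning nasal is to the left of the vowel that changes, the process is progressive (perseverative).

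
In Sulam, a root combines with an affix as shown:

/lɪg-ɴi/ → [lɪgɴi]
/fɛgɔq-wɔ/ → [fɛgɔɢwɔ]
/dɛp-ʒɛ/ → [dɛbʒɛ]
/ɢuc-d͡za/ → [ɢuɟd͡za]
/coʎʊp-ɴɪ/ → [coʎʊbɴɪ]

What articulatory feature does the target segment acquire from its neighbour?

voicing

The segment that alternates is /q/, which surfaces as [ɢ] when adjacent to /w/.
The change voiceless → voiced matches the voicing of the following /w/, identifying this as voicing assimilation.
Checking the remaining alternations: /p/ → [b] before /ʒ/ (voiceless → voiced, matching voiced); /c/ → [ɟ] before /d͡z/ (voiceless → voiced, matching voiced); /p/ → [b] before /ɴ/ (voiceless → voiced, matching voiced) — only voicing changes, and always toward the following segment.
No alternation appears in [lɪgɴi]: there the adjacent consonants already agree in voicing (/g/ and /ɴ/ are both voiced), so this form is consistent with the same rule.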